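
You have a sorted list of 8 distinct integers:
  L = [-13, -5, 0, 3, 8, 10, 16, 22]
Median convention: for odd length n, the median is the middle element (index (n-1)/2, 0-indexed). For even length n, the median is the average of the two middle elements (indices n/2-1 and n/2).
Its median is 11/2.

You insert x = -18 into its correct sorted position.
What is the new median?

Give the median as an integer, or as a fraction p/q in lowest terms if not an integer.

Old list (sorted, length 8): [-13, -5, 0, 3, 8, 10, 16, 22]
Old median = 11/2
Insert x = -18
Old length even (8). Middle pair: indices 3,4 = 3,8.
New length odd (9). New median = single middle element.
x = -18: 0 elements are < x, 8 elements are > x.
New sorted list: [-18, -13, -5, 0, 3, 8, 10, 16, 22]
New median = 3

Answer: 3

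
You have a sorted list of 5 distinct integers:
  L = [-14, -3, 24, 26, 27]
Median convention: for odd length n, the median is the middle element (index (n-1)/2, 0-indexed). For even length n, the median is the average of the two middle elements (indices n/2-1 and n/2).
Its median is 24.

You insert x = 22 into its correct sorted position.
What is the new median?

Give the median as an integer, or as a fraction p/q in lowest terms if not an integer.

Answer: 23

Derivation:
Old list (sorted, length 5): [-14, -3, 24, 26, 27]
Old median = 24
Insert x = 22
Old length odd (5). Middle was index 2 = 24.
New length even (6). New median = avg of two middle elements.
x = 22: 2 elements are < x, 3 elements are > x.
New sorted list: [-14, -3, 22, 24, 26, 27]
New median = 23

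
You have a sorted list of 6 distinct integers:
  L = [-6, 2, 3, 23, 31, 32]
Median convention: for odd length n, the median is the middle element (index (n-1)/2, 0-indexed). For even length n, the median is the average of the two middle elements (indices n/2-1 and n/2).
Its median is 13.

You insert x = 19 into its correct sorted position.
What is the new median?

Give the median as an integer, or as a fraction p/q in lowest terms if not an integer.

Answer: 19

Derivation:
Old list (sorted, length 6): [-6, 2, 3, 23, 31, 32]
Old median = 13
Insert x = 19
Old length even (6). Middle pair: indices 2,3 = 3,23.
New length odd (7). New median = single middle element.
x = 19: 3 elements are < x, 3 elements are > x.
New sorted list: [-6, 2, 3, 19, 23, 31, 32]
New median = 19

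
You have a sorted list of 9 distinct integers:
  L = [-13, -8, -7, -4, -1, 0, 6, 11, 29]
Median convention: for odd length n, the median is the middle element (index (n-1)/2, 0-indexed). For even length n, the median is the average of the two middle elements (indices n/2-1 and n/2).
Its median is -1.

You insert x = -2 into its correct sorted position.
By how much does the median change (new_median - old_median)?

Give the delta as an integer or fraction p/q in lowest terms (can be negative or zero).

Answer: -1/2

Derivation:
Old median = -1
After inserting x = -2: new sorted = [-13, -8, -7, -4, -2, -1, 0, 6, 11, 29]
New median = -3/2
Delta = -3/2 - -1 = -1/2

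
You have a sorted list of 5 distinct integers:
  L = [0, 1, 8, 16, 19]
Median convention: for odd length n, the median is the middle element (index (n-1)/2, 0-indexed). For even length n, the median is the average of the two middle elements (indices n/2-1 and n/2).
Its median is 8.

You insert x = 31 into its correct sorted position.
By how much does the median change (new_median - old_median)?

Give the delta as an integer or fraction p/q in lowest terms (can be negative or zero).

Old median = 8
After inserting x = 31: new sorted = [0, 1, 8, 16, 19, 31]
New median = 12
Delta = 12 - 8 = 4

Answer: 4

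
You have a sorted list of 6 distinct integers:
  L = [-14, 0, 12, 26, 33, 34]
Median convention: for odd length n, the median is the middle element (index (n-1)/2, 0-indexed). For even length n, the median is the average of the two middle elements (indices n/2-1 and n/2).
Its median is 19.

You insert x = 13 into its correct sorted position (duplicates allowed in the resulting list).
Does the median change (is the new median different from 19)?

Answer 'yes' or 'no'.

Old median = 19
Insert x = 13
New median = 13
Changed? yes

Answer: yes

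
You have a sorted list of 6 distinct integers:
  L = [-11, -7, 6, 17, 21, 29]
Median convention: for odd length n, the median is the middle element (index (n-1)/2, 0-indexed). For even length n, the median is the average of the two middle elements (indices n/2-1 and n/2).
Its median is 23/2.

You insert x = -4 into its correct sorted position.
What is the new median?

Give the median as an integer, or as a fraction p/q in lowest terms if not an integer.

Old list (sorted, length 6): [-11, -7, 6, 17, 21, 29]
Old median = 23/2
Insert x = -4
Old length even (6). Middle pair: indices 2,3 = 6,17.
New length odd (7). New median = single middle element.
x = -4: 2 elements are < x, 4 elements are > x.
New sorted list: [-11, -7, -4, 6, 17, 21, 29]
New median = 6

Answer: 6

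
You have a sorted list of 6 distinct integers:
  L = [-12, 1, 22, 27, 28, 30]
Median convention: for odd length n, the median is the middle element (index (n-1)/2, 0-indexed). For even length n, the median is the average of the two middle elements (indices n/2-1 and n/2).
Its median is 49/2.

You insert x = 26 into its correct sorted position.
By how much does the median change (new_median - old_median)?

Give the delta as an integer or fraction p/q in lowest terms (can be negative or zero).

Answer: 3/2

Derivation:
Old median = 49/2
After inserting x = 26: new sorted = [-12, 1, 22, 26, 27, 28, 30]
New median = 26
Delta = 26 - 49/2 = 3/2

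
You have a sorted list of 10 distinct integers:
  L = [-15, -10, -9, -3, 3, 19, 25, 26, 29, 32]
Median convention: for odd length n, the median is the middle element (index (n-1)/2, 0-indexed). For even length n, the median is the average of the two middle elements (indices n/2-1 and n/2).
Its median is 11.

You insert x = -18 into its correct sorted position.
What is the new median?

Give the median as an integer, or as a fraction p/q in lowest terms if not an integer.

Old list (sorted, length 10): [-15, -10, -9, -3, 3, 19, 25, 26, 29, 32]
Old median = 11
Insert x = -18
Old length even (10). Middle pair: indices 4,5 = 3,19.
New length odd (11). New median = single middle element.
x = -18: 0 elements are < x, 10 elements are > x.
New sorted list: [-18, -15, -10, -9, -3, 3, 19, 25, 26, 29, 32]
New median = 3

Answer: 3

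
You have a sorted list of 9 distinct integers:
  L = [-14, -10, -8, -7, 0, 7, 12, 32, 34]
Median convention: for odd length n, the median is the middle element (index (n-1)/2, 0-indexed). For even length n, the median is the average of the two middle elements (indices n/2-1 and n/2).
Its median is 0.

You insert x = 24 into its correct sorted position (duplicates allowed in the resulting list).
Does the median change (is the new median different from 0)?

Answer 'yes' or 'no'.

Answer: yes

Derivation:
Old median = 0
Insert x = 24
New median = 7/2
Changed? yes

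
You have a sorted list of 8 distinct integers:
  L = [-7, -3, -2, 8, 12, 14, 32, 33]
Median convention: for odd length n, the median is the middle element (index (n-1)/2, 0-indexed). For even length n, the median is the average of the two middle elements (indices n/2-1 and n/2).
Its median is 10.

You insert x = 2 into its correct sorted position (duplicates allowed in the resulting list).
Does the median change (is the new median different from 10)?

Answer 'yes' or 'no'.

Answer: yes

Derivation:
Old median = 10
Insert x = 2
New median = 8
Changed? yes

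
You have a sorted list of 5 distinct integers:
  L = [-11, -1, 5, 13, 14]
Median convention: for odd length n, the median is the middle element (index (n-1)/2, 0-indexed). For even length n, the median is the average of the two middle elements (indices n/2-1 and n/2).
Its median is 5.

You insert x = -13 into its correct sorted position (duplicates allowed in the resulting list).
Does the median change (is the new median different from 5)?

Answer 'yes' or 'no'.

Answer: yes

Derivation:
Old median = 5
Insert x = -13
New median = 2
Changed? yes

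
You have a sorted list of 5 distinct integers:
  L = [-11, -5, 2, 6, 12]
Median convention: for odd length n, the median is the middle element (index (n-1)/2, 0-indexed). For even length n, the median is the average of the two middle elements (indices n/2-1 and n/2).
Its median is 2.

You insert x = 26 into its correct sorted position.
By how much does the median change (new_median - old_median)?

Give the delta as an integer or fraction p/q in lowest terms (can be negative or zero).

Old median = 2
After inserting x = 26: new sorted = [-11, -5, 2, 6, 12, 26]
New median = 4
Delta = 4 - 2 = 2

Answer: 2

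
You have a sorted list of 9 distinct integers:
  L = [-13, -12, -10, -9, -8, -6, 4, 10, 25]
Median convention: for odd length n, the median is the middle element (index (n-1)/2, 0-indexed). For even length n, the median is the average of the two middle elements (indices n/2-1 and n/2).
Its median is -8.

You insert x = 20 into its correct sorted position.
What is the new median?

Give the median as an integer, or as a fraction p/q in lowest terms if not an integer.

Old list (sorted, length 9): [-13, -12, -10, -9, -8, -6, 4, 10, 25]
Old median = -8
Insert x = 20
Old length odd (9). Middle was index 4 = -8.
New length even (10). New median = avg of two middle elements.
x = 20: 8 elements are < x, 1 elements are > x.
New sorted list: [-13, -12, -10, -9, -8, -6, 4, 10, 20, 25]
New median = -7

Answer: -7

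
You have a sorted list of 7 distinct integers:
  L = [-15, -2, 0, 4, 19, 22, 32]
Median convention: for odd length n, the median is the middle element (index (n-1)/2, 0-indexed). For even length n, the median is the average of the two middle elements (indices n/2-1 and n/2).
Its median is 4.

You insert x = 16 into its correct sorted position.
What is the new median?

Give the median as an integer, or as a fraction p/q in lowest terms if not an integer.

Answer: 10

Derivation:
Old list (sorted, length 7): [-15, -2, 0, 4, 19, 22, 32]
Old median = 4
Insert x = 16
Old length odd (7). Middle was index 3 = 4.
New length even (8). New median = avg of two middle elements.
x = 16: 4 elements are < x, 3 elements are > x.
New sorted list: [-15, -2, 0, 4, 16, 19, 22, 32]
New median = 10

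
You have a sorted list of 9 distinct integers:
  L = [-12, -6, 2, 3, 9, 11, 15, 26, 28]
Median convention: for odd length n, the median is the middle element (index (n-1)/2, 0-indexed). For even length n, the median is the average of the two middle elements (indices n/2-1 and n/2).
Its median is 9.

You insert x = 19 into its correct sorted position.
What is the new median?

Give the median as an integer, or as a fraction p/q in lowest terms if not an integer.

Old list (sorted, length 9): [-12, -6, 2, 3, 9, 11, 15, 26, 28]
Old median = 9
Insert x = 19
Old length odd (9). Middle was index 4 = 9.
New length even (10). New median = avg of two middle elements.
x = 19: 7 elements are < x, 2 elements are > x.
New sorted list: [-12, -6, 2, 3, 9, 11, 15, 19, 26, 28]
New median = 10

Answer: 10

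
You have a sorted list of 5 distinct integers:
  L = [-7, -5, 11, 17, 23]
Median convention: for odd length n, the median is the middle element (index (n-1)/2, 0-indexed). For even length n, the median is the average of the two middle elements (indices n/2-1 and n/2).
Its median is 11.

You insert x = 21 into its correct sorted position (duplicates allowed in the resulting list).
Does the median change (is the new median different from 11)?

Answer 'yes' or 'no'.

Old median = 11
Insert x = 21
New median = 14
Changed? yes

Answer: yes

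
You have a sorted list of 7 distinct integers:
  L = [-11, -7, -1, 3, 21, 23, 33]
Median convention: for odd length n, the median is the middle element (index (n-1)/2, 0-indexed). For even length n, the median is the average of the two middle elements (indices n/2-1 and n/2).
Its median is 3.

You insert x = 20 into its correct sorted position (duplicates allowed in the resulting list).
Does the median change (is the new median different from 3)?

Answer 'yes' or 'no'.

Answer: yes

Derivation:
Old median = 3
Insert x = 20
New median = 23/2
Changed? yes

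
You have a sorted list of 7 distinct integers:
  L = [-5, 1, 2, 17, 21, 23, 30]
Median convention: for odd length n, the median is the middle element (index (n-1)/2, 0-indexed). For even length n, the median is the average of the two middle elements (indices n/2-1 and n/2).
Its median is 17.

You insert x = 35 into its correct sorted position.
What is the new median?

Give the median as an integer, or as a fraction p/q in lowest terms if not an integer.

Answer: 19

Derivation:
Old list (sorted, length 7): [-5, 1, 2, 17, 21, 23, 30]
Old median = 17
Insert x = 35
Old length odd (7). Middle was index 3 = 17.
New length even (8). New median = avg of two middle elements.
x = 35: 7 elements are < x, 0 elements are > x.
New sorted list: [-5, 1, 2, 17, 21, 23, 30, 35]
New median = 19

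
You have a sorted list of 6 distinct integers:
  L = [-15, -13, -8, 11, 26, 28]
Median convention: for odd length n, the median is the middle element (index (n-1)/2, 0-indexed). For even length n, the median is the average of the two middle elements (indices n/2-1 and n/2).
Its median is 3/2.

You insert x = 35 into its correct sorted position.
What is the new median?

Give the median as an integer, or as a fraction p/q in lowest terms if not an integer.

Old list (sorted, length 6): [-15, -13, -8, 11, 26, 28]
Old median = 3/2
Insert x = 35
Old length even (6). Middle pair: indices 2,3 = -8,11.
New length odd (7). New median = single middle element.
x = 35: 6 elements are < x, 0 elements are > x.
New sorted list: [-15, -13, -8, 11, 26, 28, 35]
New median = 11

Answer: 11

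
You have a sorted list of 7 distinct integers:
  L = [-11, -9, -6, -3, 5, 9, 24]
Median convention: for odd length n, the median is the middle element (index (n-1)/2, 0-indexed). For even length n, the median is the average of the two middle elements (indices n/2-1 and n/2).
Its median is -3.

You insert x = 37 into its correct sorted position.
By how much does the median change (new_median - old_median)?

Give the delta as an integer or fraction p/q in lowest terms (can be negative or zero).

Old median = -3
After inserting x = 37: new sorted = [-11, -9, -6, -3, 5, 9, 24, 37]
New median = 1
Delta = 1 - -3 = 4

Answer: 4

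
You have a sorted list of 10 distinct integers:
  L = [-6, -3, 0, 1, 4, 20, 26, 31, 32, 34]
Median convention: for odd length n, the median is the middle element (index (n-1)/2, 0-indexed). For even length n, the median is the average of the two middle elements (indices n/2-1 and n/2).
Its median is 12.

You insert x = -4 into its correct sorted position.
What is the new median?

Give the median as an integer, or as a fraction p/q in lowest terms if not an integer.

Old list (sorted, length 10): [-6, -3, 0, 1, 4, 20, 26, 31, 32, 34]
Old median = 12
Insert x = -4
Old length even (10). Middle pair: indices 4,5 = 4,20.
New length odd (11). New median = single middle element.
x = -4: 1 elements are < x, 9 elements are > x.
New sorted list: [-6, -4, -3, 0, 1, 4, 20, 26, 31, 32, 34]
New median = 4

Answer: 4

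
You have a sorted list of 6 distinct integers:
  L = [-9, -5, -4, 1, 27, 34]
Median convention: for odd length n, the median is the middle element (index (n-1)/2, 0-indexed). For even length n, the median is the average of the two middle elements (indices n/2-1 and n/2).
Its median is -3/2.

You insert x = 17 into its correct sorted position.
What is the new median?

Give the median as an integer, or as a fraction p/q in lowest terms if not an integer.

Old list (sorted, length 6): [-9, -5, -4, 1, 27, 34]
Old median = -3/2
Insert x = 17
Old length even (6). Middle pair: indices 2,3 = -4,1.
New length odd (7). New median = single middle element.
x = 17: 4 elements are < x, 2 elements are > x.
New sorted list: [-9, -5, -4, 1, 17, 27, 34]
New median = 1

Answer: 1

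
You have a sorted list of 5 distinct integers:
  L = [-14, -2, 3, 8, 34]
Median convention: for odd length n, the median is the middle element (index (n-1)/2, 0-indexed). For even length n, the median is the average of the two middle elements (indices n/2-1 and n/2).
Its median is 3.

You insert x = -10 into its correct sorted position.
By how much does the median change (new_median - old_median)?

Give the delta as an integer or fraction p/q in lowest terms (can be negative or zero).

Answer: -5/2

Derivation:
Old median = 3
After inserting x = -10: new sorted = [-14, -10, -2, 3, 8, 34]
New median = 1/2
Delta = 1/2 - 3 = -5/2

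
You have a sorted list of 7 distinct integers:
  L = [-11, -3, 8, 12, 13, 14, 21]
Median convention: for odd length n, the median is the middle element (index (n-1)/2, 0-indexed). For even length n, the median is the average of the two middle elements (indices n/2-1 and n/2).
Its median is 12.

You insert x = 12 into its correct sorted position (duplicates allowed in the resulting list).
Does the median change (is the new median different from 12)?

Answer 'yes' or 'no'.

Answer: no

Derivation:
Old median = 12
Insert x = 12
New median = 12
Changed? no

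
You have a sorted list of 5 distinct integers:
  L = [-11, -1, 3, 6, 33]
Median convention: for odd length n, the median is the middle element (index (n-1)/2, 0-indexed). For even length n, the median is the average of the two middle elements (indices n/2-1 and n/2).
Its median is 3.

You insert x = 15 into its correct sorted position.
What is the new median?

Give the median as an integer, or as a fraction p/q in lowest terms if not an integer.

Answer: 9/2

Derivation:
Old list (sorted, length 5): [-11, -1, 3, 6, 33]
Old median = 3
Insert x = 15
Old length odd (5). Middle was index 2 = 3.
New length even (6). New median = avg of two middle elements.
x = 15: 4 elements are < x, 1 elements are > x.
New sorted list: [-11, -1, 3, 6, 15, 33]
New median = 9/2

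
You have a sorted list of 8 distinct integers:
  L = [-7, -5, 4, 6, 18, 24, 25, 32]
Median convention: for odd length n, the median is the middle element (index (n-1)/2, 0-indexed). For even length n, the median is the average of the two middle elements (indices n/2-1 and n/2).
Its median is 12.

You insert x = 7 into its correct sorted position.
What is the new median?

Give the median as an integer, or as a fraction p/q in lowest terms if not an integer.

Old list (sorted, length 8): [-7, -5, 4, 6, 18, 24, 25, 32]
Old median = 12
Insert x = 7
Old length even (8). Middle pair: indices 3,4 = 6,18.
New length odd (9). New median = single middle element.
x = 7: 4 elements are < x, 4 elements are > x.
New sorted list: [-7, -5, 4, 6, 7, 18, 24, 25, 32]
New median = 7

Answer: 7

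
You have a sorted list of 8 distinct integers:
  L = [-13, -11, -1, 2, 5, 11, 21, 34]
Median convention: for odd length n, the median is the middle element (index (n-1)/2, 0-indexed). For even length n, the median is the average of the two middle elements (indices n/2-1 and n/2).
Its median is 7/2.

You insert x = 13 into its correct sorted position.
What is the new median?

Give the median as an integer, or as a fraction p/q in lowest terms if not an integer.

Answer: 5

Derivation:
Old list (sorted, length 8): [-13, -11, -1, 2, 5, 11, 21, 34]
Old median = 7/2
Insert x = 13
Old length even (8). Middle pair: indices 3,4 = 2,5.
New length odd (9). New median = single middle element.
x = 13: 6 elements are < x, 2 elements are > x.
New sorted list: [-13, -11, -1, 2, 5, 11, 13, 21, 34]
New median = 5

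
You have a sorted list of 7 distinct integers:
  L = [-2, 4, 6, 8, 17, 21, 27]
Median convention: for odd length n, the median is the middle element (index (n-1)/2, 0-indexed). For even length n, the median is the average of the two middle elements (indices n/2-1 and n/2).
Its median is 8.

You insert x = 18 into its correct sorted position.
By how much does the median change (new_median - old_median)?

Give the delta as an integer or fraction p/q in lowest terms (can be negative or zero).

Old median = 8
After inserting x = 18: new sorted = [-2, 4, 6, 8, 17, 18, 21, 27]
New median = 25/2
Delta = 25/2 - 8 = 9/2

Answer: 9/2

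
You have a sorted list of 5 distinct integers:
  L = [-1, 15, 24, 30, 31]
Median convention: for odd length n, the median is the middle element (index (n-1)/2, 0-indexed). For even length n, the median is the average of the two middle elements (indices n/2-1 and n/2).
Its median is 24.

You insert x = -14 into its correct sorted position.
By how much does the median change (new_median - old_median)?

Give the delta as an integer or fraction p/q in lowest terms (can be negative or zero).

Old median = 24
After inserting x = -14: new sorted = [-14, -1, 15, 24, 30, 31]
New median = 39/2
Delta = 39/2 - 24 = -9/2

Answer: -9/2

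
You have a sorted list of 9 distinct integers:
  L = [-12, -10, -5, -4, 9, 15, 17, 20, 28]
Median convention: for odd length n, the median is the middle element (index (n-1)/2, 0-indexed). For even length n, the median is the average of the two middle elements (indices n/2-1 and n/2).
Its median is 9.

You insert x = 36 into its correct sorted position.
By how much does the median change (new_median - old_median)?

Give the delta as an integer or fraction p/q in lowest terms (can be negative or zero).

Old median = 9
After inserting x = 36: new sorted = [-12, -10, -5, -4, 9, 15, 17, 20, 28, 36]
New median = 12
Delta = 12 - 9 = 3

Answer: 3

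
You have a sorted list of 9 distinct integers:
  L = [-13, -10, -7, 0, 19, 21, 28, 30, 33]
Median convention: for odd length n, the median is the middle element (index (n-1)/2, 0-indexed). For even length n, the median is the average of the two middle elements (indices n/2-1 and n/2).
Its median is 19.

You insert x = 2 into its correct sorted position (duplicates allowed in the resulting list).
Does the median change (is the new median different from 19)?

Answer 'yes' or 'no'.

Answer: yes

Derivation:
Old median = 19
Insert x = 2
New median = 21/2
Changed? yes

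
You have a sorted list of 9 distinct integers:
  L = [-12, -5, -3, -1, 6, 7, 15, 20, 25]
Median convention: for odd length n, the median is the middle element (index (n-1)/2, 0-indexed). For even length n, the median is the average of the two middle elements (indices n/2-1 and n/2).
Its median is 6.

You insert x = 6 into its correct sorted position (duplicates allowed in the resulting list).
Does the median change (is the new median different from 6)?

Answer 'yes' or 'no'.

Answer: no

Derivation:
Old median = 6
Insert x = 6
New median = 6
Changed? no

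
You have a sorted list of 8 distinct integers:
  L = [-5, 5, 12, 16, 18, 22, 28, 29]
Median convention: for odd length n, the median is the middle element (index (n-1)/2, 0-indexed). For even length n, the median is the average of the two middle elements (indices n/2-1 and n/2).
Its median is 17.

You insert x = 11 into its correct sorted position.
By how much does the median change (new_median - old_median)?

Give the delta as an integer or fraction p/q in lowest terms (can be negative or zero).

Answer: -1

Derivation:
Old median = 17
After inserting x = 11: new sorted = [-5, 5, 11, 12, 16, 18, 22, 28, 29]
New median = 16
Delta = 16 - 17 = -1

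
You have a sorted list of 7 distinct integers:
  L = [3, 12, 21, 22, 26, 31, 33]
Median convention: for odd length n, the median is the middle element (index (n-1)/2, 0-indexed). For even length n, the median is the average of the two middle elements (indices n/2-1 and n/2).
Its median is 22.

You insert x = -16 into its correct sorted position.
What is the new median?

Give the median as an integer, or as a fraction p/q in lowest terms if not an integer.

Answer: 43/2

Derivation:
Old list (sorted, length 7): [3, 12, 21, 22, 26, 31, 33]
Old median = 22
Insert x = -16
Old length odd (7). Middle was index 3 = 22.
New length even (8). New median = avg of two middle elements.
x = -16: 0 elements are < x, 7 elements are > x.
New sorted list: [-16, 3, 12, 21, 22, 26, 31, 33]
New median = 43/2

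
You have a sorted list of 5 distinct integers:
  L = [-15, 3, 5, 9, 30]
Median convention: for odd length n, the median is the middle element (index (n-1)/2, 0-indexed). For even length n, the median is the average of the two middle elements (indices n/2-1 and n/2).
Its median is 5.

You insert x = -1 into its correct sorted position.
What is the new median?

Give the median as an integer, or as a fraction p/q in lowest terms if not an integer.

Old list (sorted, length 5): [-15, 3, 5, 9, 30]
Old median = 5
Insert x = -1
Old length odd (5). Middle was index 2 = 5.
New length even (6). New median = avg of two middle elements.
x = -1: 1 elements are < x, 4 elements are > x.
New sorted list: [-15, -1, 3, 5, 9, 30]
New median = 4

Answer: 4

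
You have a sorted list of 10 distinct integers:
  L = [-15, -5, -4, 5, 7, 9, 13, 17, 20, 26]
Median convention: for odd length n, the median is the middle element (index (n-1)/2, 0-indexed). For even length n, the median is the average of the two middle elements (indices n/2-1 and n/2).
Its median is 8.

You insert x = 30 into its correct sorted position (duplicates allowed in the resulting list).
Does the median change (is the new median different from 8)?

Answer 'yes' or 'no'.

Answer: yes

Derivation:
Old median = 8
Insert x = 30
New median = 9
Changed? yes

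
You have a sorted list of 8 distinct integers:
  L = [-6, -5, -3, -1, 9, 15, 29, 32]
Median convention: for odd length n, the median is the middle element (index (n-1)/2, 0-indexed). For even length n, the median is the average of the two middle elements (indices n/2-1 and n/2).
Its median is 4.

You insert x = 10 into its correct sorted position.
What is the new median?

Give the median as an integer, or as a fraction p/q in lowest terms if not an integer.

Answer: 9

Derivation:
Old list (sorted, length 8): [-6, -5, -3, -1, 9, 15, 29, 32]
Old median = 4
Insert x = 10
Old length even (8). Middle pair: indices 3,4 = -1,9.
New length odd (9). New median = single middle element.
x = 10: 5 elements are < x, 3 elements are > x.
New sorted list: [-6, -5, -3, -1, 9, 10, 15, 29, 32]
New median = 9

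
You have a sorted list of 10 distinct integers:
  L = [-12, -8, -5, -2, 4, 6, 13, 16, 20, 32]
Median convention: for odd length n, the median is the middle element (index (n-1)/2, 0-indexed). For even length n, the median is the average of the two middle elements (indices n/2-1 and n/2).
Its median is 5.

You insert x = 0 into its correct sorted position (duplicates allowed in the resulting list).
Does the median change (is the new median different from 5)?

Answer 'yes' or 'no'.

Old median = 5
Insert x = 0
New median = 4
Changed? yes

Answer: yes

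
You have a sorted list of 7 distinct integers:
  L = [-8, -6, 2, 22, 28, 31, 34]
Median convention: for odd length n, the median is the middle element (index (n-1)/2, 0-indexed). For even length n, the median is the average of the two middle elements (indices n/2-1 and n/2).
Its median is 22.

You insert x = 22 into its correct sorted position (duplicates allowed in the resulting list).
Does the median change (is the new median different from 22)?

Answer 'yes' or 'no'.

Old median = 22
Insert x = 22
New median = 22
Changed? no

Answer: no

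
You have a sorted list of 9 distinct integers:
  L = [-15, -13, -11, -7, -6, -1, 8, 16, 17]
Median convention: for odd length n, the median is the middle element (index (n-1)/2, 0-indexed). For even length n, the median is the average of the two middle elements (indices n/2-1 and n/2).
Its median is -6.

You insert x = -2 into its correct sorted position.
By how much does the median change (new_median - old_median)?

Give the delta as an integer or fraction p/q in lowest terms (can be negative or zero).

Old median = -6
After inserting x = -2: new sorted = [-15, -13, -11, -7, -6, -2, -1, 8, 16, 17]
New median = -4
Delta = -4 - -6 = 2

Answer: 2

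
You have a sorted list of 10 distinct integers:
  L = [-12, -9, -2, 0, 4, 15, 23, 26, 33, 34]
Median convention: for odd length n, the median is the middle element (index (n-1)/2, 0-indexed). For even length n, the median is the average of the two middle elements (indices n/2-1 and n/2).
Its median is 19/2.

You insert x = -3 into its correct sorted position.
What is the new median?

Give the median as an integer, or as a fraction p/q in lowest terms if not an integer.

Old list (sorted, length 10): [-12, -9, -2, 0, 4, 15, 23, 26, 33, 34]
Old median = 19/2
Insert x = -3
Old length even (10). Middle pair: indices 4,5 = 4,15.
New length odd (11). New median = single middle element.
x = -3: 2 elements are < x, 8 elements are > x.
New sorted list: [-12, -9, -3, -2, 0, 4, 15, 23, 26, 33, 34]
New median = 4

Answer: 4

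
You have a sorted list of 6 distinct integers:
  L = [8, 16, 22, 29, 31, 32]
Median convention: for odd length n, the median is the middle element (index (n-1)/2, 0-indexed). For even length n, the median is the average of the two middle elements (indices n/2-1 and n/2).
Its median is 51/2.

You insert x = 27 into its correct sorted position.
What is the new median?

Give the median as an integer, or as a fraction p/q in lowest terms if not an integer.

Answer: 27

Derivation:
Old list (sorted, length 6): [8, 16, 22, 29, 31, 32]
Old median = 51/2
Insert x = 27
Old length even (6). Middle pair: indices 2,3 = 22,29.
New length odd (7). New median = single middle element.
x = 27: 3 elements are < x, 3 elements are > x.
New sorted list: [8, 16, 22, 27, 29, 31, 32]
New median = 27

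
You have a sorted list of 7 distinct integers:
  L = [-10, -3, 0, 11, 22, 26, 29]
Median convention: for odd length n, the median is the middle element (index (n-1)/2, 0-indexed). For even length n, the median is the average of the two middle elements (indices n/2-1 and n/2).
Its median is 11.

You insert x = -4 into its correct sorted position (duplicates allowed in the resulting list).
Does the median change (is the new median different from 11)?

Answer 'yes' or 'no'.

Old median = 11
Insert x = -4
New median = 11/2
Changed? yes

Answer: yes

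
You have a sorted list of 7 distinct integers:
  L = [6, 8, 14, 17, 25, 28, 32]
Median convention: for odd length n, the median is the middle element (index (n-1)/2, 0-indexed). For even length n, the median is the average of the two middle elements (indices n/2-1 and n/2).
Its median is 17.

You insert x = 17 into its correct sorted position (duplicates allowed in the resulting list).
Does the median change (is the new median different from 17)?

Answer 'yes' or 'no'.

Old median = 17
Insert x = 17
New median = 17
Changed? no

Answer: no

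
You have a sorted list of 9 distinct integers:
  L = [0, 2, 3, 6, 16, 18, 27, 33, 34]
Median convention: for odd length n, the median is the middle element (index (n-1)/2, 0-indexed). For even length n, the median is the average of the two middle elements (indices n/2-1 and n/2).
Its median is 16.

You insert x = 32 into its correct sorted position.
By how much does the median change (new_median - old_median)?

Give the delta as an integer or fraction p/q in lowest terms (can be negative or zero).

Old median = 16
After inserting x = 32: new sorted = [0, 2, 3, 6, 16, 18, 27, 32, 33, 34]
New median = 17
Delta = 17 - 16 = 1

Answer: 1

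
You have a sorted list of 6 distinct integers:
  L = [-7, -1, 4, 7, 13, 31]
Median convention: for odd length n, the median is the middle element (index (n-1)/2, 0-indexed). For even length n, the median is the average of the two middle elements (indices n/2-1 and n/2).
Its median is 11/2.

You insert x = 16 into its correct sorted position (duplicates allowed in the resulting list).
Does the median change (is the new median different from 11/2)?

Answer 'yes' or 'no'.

Answer: yes

Derivation:
Old median = 11/2
Insert x = 16
New median = 7
Changed? yes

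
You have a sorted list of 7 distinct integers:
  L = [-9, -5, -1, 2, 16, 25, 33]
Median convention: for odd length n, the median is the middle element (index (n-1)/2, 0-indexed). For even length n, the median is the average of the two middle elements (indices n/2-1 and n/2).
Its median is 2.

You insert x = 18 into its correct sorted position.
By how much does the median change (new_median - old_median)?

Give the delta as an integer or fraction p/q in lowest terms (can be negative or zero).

Old median = 2
After inserting x = 18: new sorted = [-9, -5, -1, 2, 16, 18, 25, 33]
New median = 9
Delta = 9 - 2 = 7

Answer: 7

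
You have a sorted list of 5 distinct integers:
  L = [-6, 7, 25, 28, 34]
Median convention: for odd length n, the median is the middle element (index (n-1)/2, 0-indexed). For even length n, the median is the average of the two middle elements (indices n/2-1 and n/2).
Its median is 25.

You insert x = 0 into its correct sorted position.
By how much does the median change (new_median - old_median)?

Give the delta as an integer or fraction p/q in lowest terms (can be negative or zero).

Old median = 25
After inserting x = 0: new sorted = [-6, 0, 7, 25, 28, 34]
New median = 16
Delta = 16 - 25 = -9

Answer: -9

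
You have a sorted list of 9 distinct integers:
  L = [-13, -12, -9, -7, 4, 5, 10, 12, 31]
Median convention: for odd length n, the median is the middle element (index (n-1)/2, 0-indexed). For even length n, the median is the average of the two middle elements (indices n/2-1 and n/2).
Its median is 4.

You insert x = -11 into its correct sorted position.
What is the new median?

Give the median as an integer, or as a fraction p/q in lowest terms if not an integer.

Answer: -3/2

Derivation:
Old list (sorted, length 9): [-13, -12, -9, -7, 4, 5, 10, 12, 31]
Old median = 4
Insert x = -11
Old length odd (9). Middle was index 4 = 4.
New length even (10). New median = avg of two middle elements.
x = -11: 2 elements are < x, 7 elements are > x.
New sorted list: [-13, -12, -11, -9, -7, 4, 5, 10, 12, 31]
New median = -3/2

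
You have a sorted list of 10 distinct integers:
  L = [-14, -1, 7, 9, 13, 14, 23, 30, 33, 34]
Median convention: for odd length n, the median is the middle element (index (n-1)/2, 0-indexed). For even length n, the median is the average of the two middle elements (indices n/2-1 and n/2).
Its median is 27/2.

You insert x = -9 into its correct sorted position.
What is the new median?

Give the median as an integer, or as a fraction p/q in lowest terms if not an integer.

Old list (sorted, length 10): [-14, -1, 7, 9, 13, 14, 23, 30, 33, 34]
Old median = 27/2
Insert x = -9
Old length even (10). Middle pair: indices 4,5 = 13,14.
New length odd (11). New median = single middle element.
x = -9: 1 elements are < x, 9 elements are > x.
New sorted list: [-14, -9, -1, 7, 9, 13, 14, 23, 30, 33, 34]
New median = 13

Answer: 13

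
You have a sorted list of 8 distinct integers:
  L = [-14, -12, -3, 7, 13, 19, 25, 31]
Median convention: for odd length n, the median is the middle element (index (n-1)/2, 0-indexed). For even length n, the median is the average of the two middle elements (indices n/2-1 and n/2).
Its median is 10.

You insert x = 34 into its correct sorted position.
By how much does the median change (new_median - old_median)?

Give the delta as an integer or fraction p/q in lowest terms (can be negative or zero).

Answer: 3

Derivation:
Old median = 10
After inserting x = 34: new sorted = [-14, -12, -3, 7, 13, 19, 25, 31, 34]
New median = 13
Delta = 13 - 10 = 3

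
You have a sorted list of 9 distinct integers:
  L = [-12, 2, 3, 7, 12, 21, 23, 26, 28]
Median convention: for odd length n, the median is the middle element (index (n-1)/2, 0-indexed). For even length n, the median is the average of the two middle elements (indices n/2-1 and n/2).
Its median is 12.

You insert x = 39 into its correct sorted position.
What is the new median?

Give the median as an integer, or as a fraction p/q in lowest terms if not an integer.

Answer: 33/2

Derivation:
Old list (sorted, length 9): [-12, 2, 3, 7, 12, 21, 23, 26, 28]
Old median = 12
Insert x = 39
Old length odd (9). Middle was index 4 = 12.
New length even (10). New median = avg of two middle elements.
x = 39: 9 elements are < x, 0 elements are > x.
New sorted list: [-12, 2, 3, 7, 12, 21, 23, 26, 28, 39]
New median = 33/2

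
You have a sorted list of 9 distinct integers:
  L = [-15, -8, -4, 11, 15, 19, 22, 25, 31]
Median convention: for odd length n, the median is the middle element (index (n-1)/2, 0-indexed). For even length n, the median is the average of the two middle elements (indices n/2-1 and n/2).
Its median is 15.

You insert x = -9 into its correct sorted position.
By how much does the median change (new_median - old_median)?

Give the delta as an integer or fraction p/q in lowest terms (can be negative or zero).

Answer: -2

Derivation:
Old median = 15
After inserting x = -9: new sorted = [-15, -9, -8, -4, 11, 15, 19, 22, 25, 31]
New median = 13
Delta = 13 - 15 = -2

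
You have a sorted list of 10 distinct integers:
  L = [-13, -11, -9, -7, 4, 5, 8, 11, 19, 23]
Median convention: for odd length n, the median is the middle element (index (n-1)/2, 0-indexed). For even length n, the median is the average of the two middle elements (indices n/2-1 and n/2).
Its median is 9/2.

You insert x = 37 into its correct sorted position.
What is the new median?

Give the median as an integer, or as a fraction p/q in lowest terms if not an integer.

Answer: 5

Derivation:
Old list (sorted, length 10): [-13, -11, -9, -7, 4, 5, 8, 11, 19, 23]
Old median = 9/2
Insert x = 37
Old length even (10). Middle pair: indices 4,5 = 4,5.
New length odd (11). New median = single middle element.
x = 37: 10 elements are < x, 0 elements are > x.
New sorted list: [-13, -11, -9, -7, 4, 5, 8, 11, 19, 23, 37]
New median = 5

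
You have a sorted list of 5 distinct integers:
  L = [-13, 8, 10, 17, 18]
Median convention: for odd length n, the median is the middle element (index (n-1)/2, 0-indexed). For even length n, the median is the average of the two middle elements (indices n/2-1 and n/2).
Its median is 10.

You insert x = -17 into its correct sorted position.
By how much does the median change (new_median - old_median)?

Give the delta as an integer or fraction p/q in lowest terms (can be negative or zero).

Old median = 10
After inserting x = -17: new sorted = [-17, -13, 8, 10, 17, 18]
New median = 9
Delta = 9 - 10 = -1

Answer: -1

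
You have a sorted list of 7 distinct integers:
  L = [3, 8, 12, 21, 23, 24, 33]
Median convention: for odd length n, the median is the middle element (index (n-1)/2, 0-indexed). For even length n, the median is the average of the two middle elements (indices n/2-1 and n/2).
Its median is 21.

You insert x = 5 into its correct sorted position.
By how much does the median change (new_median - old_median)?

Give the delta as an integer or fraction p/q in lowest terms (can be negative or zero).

Answer: -9/2

Derivation:
Old median = 21
After inserting x = 5: new sorted = [3, 5, 8, 12, 21, 23, 24, 33]
New median = 33/2
Delta = 33/2 - 21 = -9/2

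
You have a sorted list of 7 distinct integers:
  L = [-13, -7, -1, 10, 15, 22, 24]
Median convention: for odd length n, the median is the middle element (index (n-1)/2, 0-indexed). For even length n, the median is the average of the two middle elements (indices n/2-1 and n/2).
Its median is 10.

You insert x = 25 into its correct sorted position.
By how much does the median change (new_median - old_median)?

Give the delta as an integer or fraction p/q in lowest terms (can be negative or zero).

Answer: 5/2

Derivation:
Old median = 10
After inserting x = 25: new sorted = [-13, -7, -1, 10, 15, 22, 24, 25]
New median = 25/2
Delta = 25/2 - 10 = 5/2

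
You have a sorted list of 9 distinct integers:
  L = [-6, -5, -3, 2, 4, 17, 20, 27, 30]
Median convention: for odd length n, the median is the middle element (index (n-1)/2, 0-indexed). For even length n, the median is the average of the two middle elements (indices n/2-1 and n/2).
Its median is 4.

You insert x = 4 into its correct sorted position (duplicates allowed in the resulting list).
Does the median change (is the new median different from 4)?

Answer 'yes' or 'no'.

Answer: no

Derivation:
Old median = 4
Insert x = 4
New median = 4
Changed? no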